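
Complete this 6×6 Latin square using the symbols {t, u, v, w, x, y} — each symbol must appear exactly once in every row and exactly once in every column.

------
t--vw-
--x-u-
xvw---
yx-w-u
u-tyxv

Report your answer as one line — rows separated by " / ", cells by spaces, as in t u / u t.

(r3,c4) = t
(r4,c4) = u
(r5,c3) = v
(r5,c5) = t
(r6,c2) = w
(r1,c4) = x
(r3,c2) = y
(r3,c6) = w
(r4,c5) = y
(r4,c6) = t
(r1,c5) = v
(r1,c6) = y
(r2,c2) = u
(r2,c3) = y
(r2,c6) = x
(r3,c1) = v
(r1,c1) = w
(r1,c2) = t
(r1,c3) = u

w t u x v y / t u y v w x / v y x t u w / x v w u y t / y x v w t u / u w t y x v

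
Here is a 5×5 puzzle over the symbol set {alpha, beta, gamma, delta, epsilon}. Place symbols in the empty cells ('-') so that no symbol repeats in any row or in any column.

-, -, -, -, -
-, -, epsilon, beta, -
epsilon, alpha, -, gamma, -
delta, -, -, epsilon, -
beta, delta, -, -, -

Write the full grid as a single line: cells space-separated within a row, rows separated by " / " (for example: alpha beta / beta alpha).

(r2,c2) = gamma
(r4,c2) = beta
(r5,c4) = alpha
(r1,c2) = epsilon
(r1,c4) = delta
(r2,c1) = alpha
(r2,c5) = delta
(r3,c5) = beta
(r5,c3) = gamma
(r5,c5) = epsilon
(r1,c1) = gamma
(r1,c5) = alpha
(r3,c3) = delta
(r4,c3) = alpha
(r4,c5) = gamma
(r1,c3) = beta

gamma epsilon beta delta alpha / alpha gamma epsilon beta delta / epsilon alpha delta gamma beta / delta beta alpha epsilon gamma / beta delta gamma alpha epsilon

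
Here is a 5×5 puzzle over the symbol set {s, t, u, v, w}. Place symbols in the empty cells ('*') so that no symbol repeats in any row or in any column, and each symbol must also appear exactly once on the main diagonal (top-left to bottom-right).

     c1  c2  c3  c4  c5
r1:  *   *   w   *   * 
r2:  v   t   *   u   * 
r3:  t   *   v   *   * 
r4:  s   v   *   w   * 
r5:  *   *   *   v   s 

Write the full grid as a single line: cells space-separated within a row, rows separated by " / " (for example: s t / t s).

(r1,c1) = u
(r1,c2) = s
(r1,c4) = t
(r1,c5) = v
(r2,c3) = s
(r2,c5) = w
(r3,c4) = s
(r3,c5) = u
(r4,c5) = t
(r5,c1) = w
(r5,c2) = u
(r5,c3) = t
(r3,c2) = w
(r4,c3) = u

u s w t v / v t s u w / t w v s u / s v u w t / w u t v s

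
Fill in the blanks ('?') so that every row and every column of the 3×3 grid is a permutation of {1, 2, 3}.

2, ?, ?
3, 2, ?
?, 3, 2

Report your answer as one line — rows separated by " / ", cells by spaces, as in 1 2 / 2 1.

(r1,c2): row 1 has {2}; column 2 has {2,3}, so it must be 1.
(r1,c3): row 1 has {1,2}; column 3 has {2}, so it must be 3.
(r2,c3): row 2 has {2,3}; column 3 has {2,3}, so it must be 1.
(r3,c1): row 3 has {2,3}; column 1 has {2,3}, so it must be 1.

2 1 3 / 3 2 1 / 1 3 2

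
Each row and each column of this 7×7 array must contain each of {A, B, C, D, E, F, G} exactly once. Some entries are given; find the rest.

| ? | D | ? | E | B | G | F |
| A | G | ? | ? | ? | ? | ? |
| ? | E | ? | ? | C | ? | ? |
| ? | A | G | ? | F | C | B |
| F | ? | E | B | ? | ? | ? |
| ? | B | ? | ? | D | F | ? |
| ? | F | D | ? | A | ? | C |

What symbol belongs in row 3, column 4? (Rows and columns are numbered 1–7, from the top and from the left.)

(r1,c1) = C
(r1,c3) = A
(r2,c5) = E
(r2,c7) = D
(r4,c4) = D
(r5,c2) = C
(r5,c5) = G
(r5,c7) = A
(r6,c3) = C
(r7,c4) = G
(r2,c6) = B
(r3,c7) = G
(r4,c1) = E
(r5,c6) = D
(r6,c1) = G
(r6,c4) = A
(r6,c7) = E
(r7,c1) = B
(r7,c6) = E
(r2,c3) = F
(r2,c4) = C
(r3,c1) = D
(r3,c3) = B
(r3,c4) = F

F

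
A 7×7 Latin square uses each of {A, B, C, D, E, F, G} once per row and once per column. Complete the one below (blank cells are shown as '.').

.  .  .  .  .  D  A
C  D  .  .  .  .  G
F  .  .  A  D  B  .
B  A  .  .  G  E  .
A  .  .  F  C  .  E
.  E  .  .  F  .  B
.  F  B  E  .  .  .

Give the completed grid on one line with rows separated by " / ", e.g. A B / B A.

E C F G B D A / C D A B E F G / F G E A D B C / B A C D G E F / A B D F C G E / D E G C F A B / G F B E A C D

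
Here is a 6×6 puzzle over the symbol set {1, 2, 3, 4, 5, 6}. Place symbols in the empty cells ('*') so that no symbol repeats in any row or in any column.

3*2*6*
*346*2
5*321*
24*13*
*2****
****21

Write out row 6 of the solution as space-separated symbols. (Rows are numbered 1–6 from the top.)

(r2,c1): row 2 has {2,3,4,6}; column 1 has {2,3,5}, so it must be 1.
(r2,c5): row 2 has {1,2,3,4,6}; column 5 has {1,2,3,6}, so it must be 5.
(r3,c2): row 3 has {1,2,3,5}; column 2 has {2,3,4}, so it must be 6.
(r3,c6): row 3 has {1,2,3,5,6}; column 6 has {1,2}, so it must be 4.
(r5,c5): row 5 has {2}; column 5 has {1,2,3,5,6}, so it must be 4.
(r6,c2): row 6 has {1,2}; column 2 has {2,3,4,6}, so it must be 5.
(r6,c3): row 6 has {1,2,5}; column 3 has {2,3,4}, so it must be 6.
(r1,c2): row 1 has {2,3,6}; column 2 has {2,3,4,5,6}, so it must be 1.
(r1,c6): row 1 has {1,2,3,6}; column 6 has {1,2,4}, so it must be 5.
(r4,c3): row 4 has {1,2,3,4}; column 3 has {2,3,4,6}, so it must be 5.
(r4,c6): row 4 has {1,2,3,4,5}; column 6 has {1,2,4,5}, so it must be 6.
(r5,c1): row 5 has {2,4}; column 1 has {1,2,3,5}, so it must be 6.
(r5,c3): row 5 has {2,4,6}; column 3 has {2,3,4,5,6}, so it must be 1.
(r5,c6): row 5 has {1,2,4,6}; column 6 has {1,2,4,5,6}, so it must be 3.
(r6,c1): row 6 has {1,2,5,6}; column 1 has {1,2,3,5,6}, so it must be 4.
(r6,c4): row 6 has {1,2,4,5,6}; column 4 has {1,2,6}, so it must be 3.

4 5 6 3 2 1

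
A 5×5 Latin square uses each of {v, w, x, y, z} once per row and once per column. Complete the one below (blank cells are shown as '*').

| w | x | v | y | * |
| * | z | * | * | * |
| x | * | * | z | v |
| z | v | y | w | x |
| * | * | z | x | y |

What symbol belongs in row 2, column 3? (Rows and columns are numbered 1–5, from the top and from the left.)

x

(r1,c5) = z
(r2,c4) = v
(r2,c5) = w
(r3,c3) = w
(r5,c1) = v
(r5,c2) = w
(r2,c1) = y
(r2,c3) = x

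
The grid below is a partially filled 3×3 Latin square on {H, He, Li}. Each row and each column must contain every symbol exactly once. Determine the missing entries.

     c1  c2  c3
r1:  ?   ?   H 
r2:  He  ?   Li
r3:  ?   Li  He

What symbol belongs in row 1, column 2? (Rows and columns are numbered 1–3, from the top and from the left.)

He

row 1 has {H}; column 1 has {He} — only Li is left for (r1,c1).
row 1 has {H,Li}; column 2 has {Li} — only He is left for (r1,c2).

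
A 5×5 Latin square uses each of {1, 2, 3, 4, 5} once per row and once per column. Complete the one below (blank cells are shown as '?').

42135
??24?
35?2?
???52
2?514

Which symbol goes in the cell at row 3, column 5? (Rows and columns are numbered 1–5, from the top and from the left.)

1

Cell (r3,c3): row 3 has {2,3,5}; column 3 has {1,2,5} → 4.
Cell (r3,c5): row 3 has {2,3,4,5}; column 5 has {2,4,5} → 1.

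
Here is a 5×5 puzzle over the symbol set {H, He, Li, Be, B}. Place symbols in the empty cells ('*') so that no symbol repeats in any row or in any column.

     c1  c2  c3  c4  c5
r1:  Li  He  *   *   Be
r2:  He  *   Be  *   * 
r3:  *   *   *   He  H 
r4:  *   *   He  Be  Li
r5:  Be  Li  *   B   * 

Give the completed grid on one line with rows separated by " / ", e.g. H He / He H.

(r1,c4) = H
(r2,c4) = Li
(r2,c5) = B
(r3,c1) = B
(r3,c2) = Be
(r3,c3) = Li
(r4,c1) = H
(r4,c2) = B
(r5,c3) = H
(r5,c5) = He
(r1,c3) = B
(r2,c2) = H

Li He B H Be / He H Be Li B / B Be Li He H / H B He Be Li / Be Li H B He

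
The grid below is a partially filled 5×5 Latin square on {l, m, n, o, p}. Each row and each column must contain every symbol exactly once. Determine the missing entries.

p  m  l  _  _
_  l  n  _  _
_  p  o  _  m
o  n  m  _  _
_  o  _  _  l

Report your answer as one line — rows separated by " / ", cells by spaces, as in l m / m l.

p m l o n / m l n p o / l p o n m / o n m l p / n o p m l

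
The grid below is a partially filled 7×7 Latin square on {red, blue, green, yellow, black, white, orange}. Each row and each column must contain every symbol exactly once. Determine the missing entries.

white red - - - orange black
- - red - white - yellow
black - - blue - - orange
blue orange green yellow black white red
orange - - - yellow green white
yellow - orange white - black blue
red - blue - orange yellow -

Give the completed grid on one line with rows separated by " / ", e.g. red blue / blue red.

white red yellow green blue orange black / green black red orange white blue yellow / black yellow white blue green red orange / blue orange green yellow black white red / orange blue black red yellow green white / yellow green orange white red black blue / red white blue black orange yellow green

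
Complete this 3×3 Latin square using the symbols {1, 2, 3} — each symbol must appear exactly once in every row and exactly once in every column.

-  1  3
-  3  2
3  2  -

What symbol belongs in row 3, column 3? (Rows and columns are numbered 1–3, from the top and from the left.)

1

At row 1, column 1: row 1 has {1,3}; column 1 has {3}; that leaves 2.
At row 2, column 1: row 2 has {2,3}; column 1 has {2,3}; that leaves 1.
At row 3, column 3: row 3 has {2,3}; column 3 has {2,3}; that leaves 1.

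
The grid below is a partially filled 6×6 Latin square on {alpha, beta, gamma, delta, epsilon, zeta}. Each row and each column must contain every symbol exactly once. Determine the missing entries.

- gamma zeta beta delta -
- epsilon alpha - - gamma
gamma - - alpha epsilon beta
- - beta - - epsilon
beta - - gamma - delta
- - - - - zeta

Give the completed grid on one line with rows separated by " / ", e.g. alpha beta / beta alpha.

epsilon gamma zeta beta delta alpha / zeta epsilon alpha delta beta gamma / gamma zeta delta alpha epsilon beta / alpha delta beta zeta gamma epsilon / beta alpha epsilon gamma zeta delta / delta beta gamma epsilon alpha zeta

Cell (r1,c6): row 1 has {beta,gamma,delta,zeta}; column 6 has {beta,gamma,delta,epsilon,zeta} → alpha.
Cell (r3,c3): row 3 has {alpha,beta,gamma,epsilon}; column 3 has {alpha,beta,zeta} → delta.
Cell (r5,c3): row 5 has {beta,gamma,delta}; column 3 has {alpha,beta,delta,zeta} → epsilon.
Cell (r6,c3): row 6 has {zeta}; column 3 has {alpha,beta,delta,epsilon,zeta} → gamma.
Cell (r1,c1): row 1 has {alpha,beta,gamma,delta,zeta}; column 1 has {beta,gamma} → epsilon.
Cell (r3,c2): row 3 has {alpha,beta,gamma,delta,epsilon}; column 2 has {gamma,epsilon} → zeta.
Cell (r5,c2): row 5 has {beta,gamma,delta,epsilon}; column 2 has {gamma,epsilon,zeta} → alpha.
Cell (r5,c5): row 5 has {alpha,beta,gamma,delta,epsilon}; column 5 has {delta,epsilon} → zeta.
Cell (r2,c5): row 2 has {alpha,gamma,epsilon}; column 5 has {delta,epsilon,zeta} → beta.
Cell (r4,c2): row 4 has {beta,epsilon}; column 2 has {alpha,gamma,epsilon,zeta} → delta.
Cell (r4,c4): row 4 has {beta,delta,epsilon}; column 4 has {alpha,beta,gamma} → zeta.
Cell (r6,c2): row 6 has {gamma,zeta}; column 2 has {alpha,gamma,delta,epsilon,zeta} → beta.
Cell (r6,c5): row 6 has {beta,gamma,zeta}; column 5 has {beta,delta,epsilon,zeta} → alpha.
Cell (r2,c4): row 2 has {alpha,beta,gamma,epsilon}; column 4 has {alpha,beta,gamma,zeta} → delta.
Cell (r4,c1): row 4 has {beta,delta,epsilon,zeta}; column 1 has {beta,gamma,epsilon} → alpha.
Cell (r4,c5): row 4 has {alpha,beta,delta,epsilon,zeta}; column 5 has {alpha,beta,delta,epsilon,zeta} → gamma.
Cell (r6,c1): row 6 has {alpha,beta,gamma,zeta}; column 1 has {alpha,beta,gamma,epsilon} → delta.
Cell (r6,c4): row 6 has {alpha,beta,gamma,delta,zeta}; column 4 has {alpha,beta,gamma,delta,zeta} → epsilon.
Cell (r2,c1): row 2 has {alpha,beta,gamma,delta,epsilon}; column 1 has {alpha,beta,gamma,delta,epsilon} → zeta.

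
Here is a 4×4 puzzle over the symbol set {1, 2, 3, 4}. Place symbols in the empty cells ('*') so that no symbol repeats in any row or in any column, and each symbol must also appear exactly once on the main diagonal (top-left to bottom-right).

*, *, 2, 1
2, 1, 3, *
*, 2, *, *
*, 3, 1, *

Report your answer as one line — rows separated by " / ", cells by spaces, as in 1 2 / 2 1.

3 4 2 1 / 2 1 3 4 / 1 2 4 3 / 4 3 1 2

At row 1, column 2: row 1 has {1,2}; column 2 has {1,2,3}; that leaves 4.
At row 2, column 4: row 2 has {1,2,3}; column 4 has {1}; that leaves 4.
At row 3, column 3: row 3 has {2}; column 3 has {1,2,3}; the diagonal has {1}; that leaves 4.
At row 3, column 4: row 3 has {2,4}; column 4 has {1,4}; that leaves 3.
At row 4, column 1: row 4 has {1,3}; column 1 has {2}; that leaves 4.
At row 4, column 4: row 4 has {1,3,4}; column 4 has {1,3,4}; the diagonal has {1,4}; that leaves 2.
At row 1, column 1: row 1 has {1,2,4}; column 1 has {2,4}; the diagonal has {1,2,4}; that leaves 3.
At row 3, column 1: row 3 has {2,3,4}; column 1 has {2,3,4}; that leaves 1.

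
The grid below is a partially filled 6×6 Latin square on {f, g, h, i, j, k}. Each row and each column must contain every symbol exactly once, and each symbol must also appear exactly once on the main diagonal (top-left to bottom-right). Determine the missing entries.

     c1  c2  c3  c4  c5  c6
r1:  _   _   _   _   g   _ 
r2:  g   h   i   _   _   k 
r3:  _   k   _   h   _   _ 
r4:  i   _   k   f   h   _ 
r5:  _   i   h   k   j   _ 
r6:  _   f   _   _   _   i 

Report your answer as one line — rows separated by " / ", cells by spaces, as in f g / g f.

(r1,c1) = k
(r1,c2) = j
(r1,c3) = f
(r1,c4) = i
(r1,c6) = h
(r2,c4) = j
(r2,c5) = f
(r3,c3) = g
(r3,c5) = i
(r4,c2) = g
(r4,c6) = j
(r5,c1) = f
(r5,c6) = g
(r6,c3) = j
(r6,c4) = g
(r6,c5) = k
(r3,c1) = j
(r3,c6) = f
(r6,c1) = h

k j f i g h / g h i j f k / j k g h i f / i g k f h j / f i h k j g / h f j g k i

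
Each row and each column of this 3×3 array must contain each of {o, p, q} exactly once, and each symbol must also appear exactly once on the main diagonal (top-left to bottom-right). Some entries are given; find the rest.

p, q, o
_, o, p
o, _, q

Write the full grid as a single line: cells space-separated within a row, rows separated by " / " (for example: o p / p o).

p q o / q o p / o p q

Cell (r2,c1): row 2 has {o,p}; column 1 has {o,p} → q.
Cell (r3,c2): row 3 has {o,q}; column 2 has {o,q} → p.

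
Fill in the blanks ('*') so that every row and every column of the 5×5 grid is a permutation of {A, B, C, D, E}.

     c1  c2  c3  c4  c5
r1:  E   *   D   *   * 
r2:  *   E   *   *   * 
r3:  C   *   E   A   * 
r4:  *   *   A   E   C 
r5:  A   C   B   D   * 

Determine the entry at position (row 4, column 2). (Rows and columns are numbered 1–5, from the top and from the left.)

row 2 has {E}; column 3 has {A,B,D,E} — only C is left for (r2,c3).
row 2 has {C,E}; column 4 has {A,D,E} — only B is left for (r2,c4).
row 5 has {A,B,C,D}; column 5 has {C} — only E is left for (r5,c5).
row 1 has {D,E}; column 4 has {A,B,D,E} — only C is left for (r1,c4).
row 2 has {B,C,E}; column 1 has {A,C,E} — only D is left for (r2,c1).
row 2 has {B,C,D,E}; column 5 has {C,E} — only A is left for (r2,c5).
row 4 has {A,C,E}; column 1 has {A,C,D,E} — only B is left for (r4,c1).
row 4 has {A,B,C,E}; column 2 has {C,E} — only D is left for (r4,c2).

D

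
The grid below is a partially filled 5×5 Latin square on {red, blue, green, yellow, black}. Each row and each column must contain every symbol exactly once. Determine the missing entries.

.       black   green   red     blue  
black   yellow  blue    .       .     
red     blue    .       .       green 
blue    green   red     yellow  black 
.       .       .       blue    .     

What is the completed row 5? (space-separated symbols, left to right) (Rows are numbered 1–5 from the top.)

green red black blue yellow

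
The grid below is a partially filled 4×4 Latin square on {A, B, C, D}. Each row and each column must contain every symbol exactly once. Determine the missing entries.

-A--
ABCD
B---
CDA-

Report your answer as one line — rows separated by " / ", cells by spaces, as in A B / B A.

D A B C / A B C D / B C D A / C D A B

(r1,c1) = D
(r1,c3) = B
(r1,c4) = C
(r3,c2) = C
(r3,c3) = D
(r3,c4) = A
(r4,c4) = B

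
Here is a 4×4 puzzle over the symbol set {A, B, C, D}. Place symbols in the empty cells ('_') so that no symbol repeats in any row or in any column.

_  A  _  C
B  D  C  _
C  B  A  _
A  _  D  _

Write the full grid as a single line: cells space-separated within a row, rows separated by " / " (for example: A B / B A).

D A B C / B D C A / C B A D / A C D B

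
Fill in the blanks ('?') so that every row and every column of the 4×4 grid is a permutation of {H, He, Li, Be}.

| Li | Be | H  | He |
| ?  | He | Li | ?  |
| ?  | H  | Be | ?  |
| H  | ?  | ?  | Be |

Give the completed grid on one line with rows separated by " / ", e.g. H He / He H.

(r2,c1): row 2 has {He,Li}; column 1 has {H,Li}, so it must be Be.
(r2,c4): row 2 has {He,Li,Be}; column 4 has {He,Be}, so it must be H.
(r3,c1): row 3 has {H,Be}; column 1 has {H,Li,Be}, so it must be He.
(r3,c4): row 3 has {H,He,Be}; column 4 has {H,He,Be}, so it must be Li.
(r4,c2): row 4 has {H,Be}; column 2 has {H,He,Be}, so it must be Li.
(r4,c3): row 4 has {H,Li,Be}; column 3 has {H,Li,Be}, so it must be He.

Li Be H He / Be He Li H / He H Be Li / H Li He Be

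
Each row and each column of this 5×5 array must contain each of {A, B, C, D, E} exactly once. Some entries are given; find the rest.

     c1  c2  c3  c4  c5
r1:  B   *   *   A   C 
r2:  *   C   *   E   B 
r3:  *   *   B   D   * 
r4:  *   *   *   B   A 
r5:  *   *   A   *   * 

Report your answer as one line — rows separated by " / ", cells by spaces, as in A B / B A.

B D E A C / A C D E B / C A B D E / D E C B A / E B A C D

row 2 has {B,C,E}; column 3 has {A,B} — only D is left for (r2,c3).
row 3 has {B,D}; column 5 has {A,B,C} — only E is left for (r3,c5).
row 5 has {A}; column 4 has {A,B,D,E} — only C is left for (r5,c4).
row 5 has {A,C}; column 5 has {A,B,C,E} — only D is left for (r5,c5).
row 1 has {A,B,C}; column 3 has {A,B,D} — only E is left for (r1,c3).
row 2 has {B,C,D,E}; column 1 has {B} — only A is left for (r2,c1).
row 3 has {B,D,E}; column 1 has {A,B} — only C is left for (r3,c1).
row 3 has {B,C,D,E}; column 2 has {C} — only A is left for (r3,c2).
row 4 has {A,B}; column 3 has {A,B,D,E} — only C is left for (r4,c3).
row 5 has {A,C,D}; column 1 has {A,B,C} — only E is left for (r5,c1).
row 5 has {A,C,D,E}; column 2 has {A,C} — only B is left for (r5,c2).
row 1 has {A,B,C,E}; column 2 has {A,B,C} — only D is left for (r1,c2).
row 4 has {A,B,C}; column 1 has {A,B,C,E} — only D is left for (r4,c1).
row 4 has {A,B,C,D}; column 2 has {A,B,C,D} — only E is left for (r4,c2).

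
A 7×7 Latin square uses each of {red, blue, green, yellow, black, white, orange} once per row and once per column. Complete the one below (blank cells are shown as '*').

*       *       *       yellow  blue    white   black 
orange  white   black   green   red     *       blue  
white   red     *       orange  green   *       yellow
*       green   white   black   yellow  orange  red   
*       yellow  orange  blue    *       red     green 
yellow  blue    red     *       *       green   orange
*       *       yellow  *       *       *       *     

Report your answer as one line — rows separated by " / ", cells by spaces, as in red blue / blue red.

red orange green yellow blue white black / orange white black green red yellow blue / white red blue orange green black yellow / blue green white black yellow orange red / black yellow orange blue white red green / yellow blue red white black green orange / green black yellow red orange blue white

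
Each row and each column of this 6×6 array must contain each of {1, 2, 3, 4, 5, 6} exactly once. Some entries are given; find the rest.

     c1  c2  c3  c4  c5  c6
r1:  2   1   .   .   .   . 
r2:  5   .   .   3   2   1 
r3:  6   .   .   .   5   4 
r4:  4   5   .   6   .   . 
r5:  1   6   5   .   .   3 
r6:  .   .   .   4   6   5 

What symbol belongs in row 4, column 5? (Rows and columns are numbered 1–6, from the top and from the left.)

1

(r1,c4) = 5
(r1,c6) = 6
(r2,c2) = 4
(r2,c3) = 6
(r4,c6) = 2
(r5,c4) = 2
(r5,c5) = 4
(r6,c1) = 3
(r6,c2) = 2
(r6,c3) = 1
(r1,c5) = 3
(r3,c2) = 3
(r3,c3) = 2
(r3,c4) = 1
(r4,c3) = 3
(r4,c5) = 1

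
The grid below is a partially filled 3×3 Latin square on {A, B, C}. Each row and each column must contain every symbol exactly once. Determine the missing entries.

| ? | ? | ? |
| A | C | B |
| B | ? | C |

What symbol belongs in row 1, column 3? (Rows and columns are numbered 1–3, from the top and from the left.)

(r1,c1) = C
(r1,c3) = A

A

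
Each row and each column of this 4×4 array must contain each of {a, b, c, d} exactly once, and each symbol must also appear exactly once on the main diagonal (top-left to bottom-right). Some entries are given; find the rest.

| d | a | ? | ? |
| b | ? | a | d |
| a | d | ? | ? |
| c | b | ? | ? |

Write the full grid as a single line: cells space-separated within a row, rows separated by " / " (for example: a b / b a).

Cell (r2,c2): row 2 has {a,b,d}; column 2 has {a,b,d}; the diagonal has {d} → c.
Cell (r3,c3): row 3 has {a,d}; column 3 has {a}; the diagonal has {c,d} → b.
Cell (r3,c4): row 3 has {a,b,d}; column 4 has {d} → c.
Cell (r4,c3): row 4 has {b,c}; column 3 has {a,b} → d.
Cell (r4,c4): row 4 has {b,c,d}; column 4 has {c,d}; the diagonal has {b,c,d} → a.
Cell (r1,c3): row 1 has {a,d}; column 3 has {a,b,d} → c.
Cell (r1,c4): row 1 has {a,c,d}; column 4 has {a,c,d} → b.

d a c b / b c a d / a d b c / c b d a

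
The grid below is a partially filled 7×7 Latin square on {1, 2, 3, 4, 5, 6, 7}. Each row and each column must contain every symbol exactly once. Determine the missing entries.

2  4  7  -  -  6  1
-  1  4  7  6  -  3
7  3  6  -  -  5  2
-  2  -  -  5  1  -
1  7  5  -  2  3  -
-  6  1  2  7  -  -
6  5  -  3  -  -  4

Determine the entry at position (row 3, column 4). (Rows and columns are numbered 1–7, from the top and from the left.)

(r1,c4) = 5
(r1,c5) = 3
(r2,c1) = 5
(r2,c6) = 2
(r4,c3) = 3
(r5,c7) = 6
(r6,c6) = 4
(r6,c7) = 5
(r7,c3) = 2
(r7,c5) = 1
(r7,c6) = 7
(r3,c5) = 4
(r4,c1) = 4
(r4,c4) = 6
(r4,c7) = 7
(r5,c4) = 4
(r6,c1) = 3
(r3,c4) = 1

1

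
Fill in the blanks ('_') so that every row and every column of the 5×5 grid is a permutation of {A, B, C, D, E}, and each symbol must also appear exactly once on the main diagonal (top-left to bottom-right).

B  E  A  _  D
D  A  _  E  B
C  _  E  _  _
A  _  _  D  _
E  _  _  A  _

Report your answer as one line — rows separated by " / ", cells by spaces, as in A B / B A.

row 1 has {A,B,D,E}; column 4 has {A,D,E} — only C is left for (r1,c4).
row 2 has {A,B,D,E}; column 3 has {A,E} — only C is left for (r2,c3).
row 3 has {C,E}; column 4 has {A,C,D,E} — only B is left for (r3,c4).
row 3 has {B,C,E}; column 5 has {B,D} — only A is left for (r3,c5).
row 4 has {A,D}; column 3 has {A,C,E} — only B is left for (r4,c3).
row 5 has {A,E}; column 3 has {A,B,C,E} — only D is left for (r5,c3).
row 5 has {A,D,E}; column 5 has {A,B,D}; the diagonal has {A,B,D,E} — only C is left for (r5,c5).
row 3 has {A,B,C,E}; column 2 has {A,E} — only D is left for (r3,c2).
row 4 has {A,B,D}; column 2 has {A,D,E} — only C is left for (r4,c2).
row 4 has {A,B,C,D}; column 5 has {A,B,C,D} — only E is left for (r4,c5).
row 5 has {A,C,D,E}; column 2 has {A,C,D,E} — only B is left for (r5,c2).

B E A C D / D A C E B / C D E B A / A C B D E / E B D A C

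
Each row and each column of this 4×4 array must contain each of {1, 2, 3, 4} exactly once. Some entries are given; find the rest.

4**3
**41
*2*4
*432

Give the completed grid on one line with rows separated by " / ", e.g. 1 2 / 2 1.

row 1 has {3,4}; column 2 has {2,4} — only 1 is left for (r1,c2).
row 1 has {1,3,4}; column 3 has {3,4} — only 2 is left for (r1,c3).
row 2 has {1,4}; column 2 has {1,2,4} — only 3 is left for (r2,c2).
row 3 has {2,4}; column 3 has {2,3,4} — only 1 is left for (r3,c3).
row 4 has {2,3,4}; column 1 has {4} — only 1 is left for (r4,c1).
row 2 has {1,3,4}; column 1 has {1,4} — only 2 is left for (r2,c1).
row 3 has {1,2,4}; column 1 has {1,2,4} — only 3 is left for (r3,c1).

4 1 2 3 / 2 3 4 1 / 3 2 1 4 / 1 4 3 2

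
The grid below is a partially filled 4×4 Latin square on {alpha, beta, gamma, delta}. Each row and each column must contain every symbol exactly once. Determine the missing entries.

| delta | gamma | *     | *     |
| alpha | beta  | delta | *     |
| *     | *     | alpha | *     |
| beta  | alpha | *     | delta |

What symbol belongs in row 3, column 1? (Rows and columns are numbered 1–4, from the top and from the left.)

gamma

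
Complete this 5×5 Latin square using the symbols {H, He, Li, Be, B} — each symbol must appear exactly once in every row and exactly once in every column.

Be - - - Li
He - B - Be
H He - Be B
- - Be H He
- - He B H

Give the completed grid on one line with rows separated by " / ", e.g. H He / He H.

Cell (r1,c3): row 1 has {Li,Be}; column 3 has {He,Be,B} → H.
Cell (r1,c4): row 1 has {H,Li,Be}; column 4 has {H,Be,B} → He.
Cell (r2,c4): row 2 has {He,Be,B}; column 4 has {H,He,Be,B} → Li.
Cell (r3,c3): row 3 has {H,He,Be,B}; column 3 has {H,He,Be,B} → Li.
Cell (r5,c1): row 5 has {H,He,B}; column 1 has {H,He,Be} → Li.
Cell (r5,c2): row 5 has {H,He,Li,B}; column 2 has {He} → Be.
Cell (r1,c2): row 1 has {H,He,Li,Be}; column 2 has {He,Be} → B.
Cell (r2,c2): row 2 has {He,Li,Be,B}; column 2 has {He,Be,B} → H.
Cell (r4,c1): row 4 has {H,He,Be}; column 1 has {H,He,Li,Be} → B.
Cell (r4,c2): row 4 has {H,He,Be,B}; column 2 has {H,He,Be,B} → Li.

Be B H He Li / He H B Li Be / H He Li Be B / B Li Be H He / Li Be He B H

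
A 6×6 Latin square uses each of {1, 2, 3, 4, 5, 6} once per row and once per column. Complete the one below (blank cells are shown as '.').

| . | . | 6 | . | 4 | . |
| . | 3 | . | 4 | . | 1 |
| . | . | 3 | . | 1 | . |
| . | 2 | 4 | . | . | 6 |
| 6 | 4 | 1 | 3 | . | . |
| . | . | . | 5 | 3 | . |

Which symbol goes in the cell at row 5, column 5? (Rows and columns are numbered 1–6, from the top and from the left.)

2

At row 4, column 4: row 4 has {2,4,6}; column 4 has {3,4,5}; that leaves 1.
At row 4, column 5: row 4 has {1,2,4,6}; column 5 has {1,3,4}; that leaves 5.
At row 5, column 5: row 5 has {1,3,4,6}; column 5 has {1,3,4,5}; that leaves 2.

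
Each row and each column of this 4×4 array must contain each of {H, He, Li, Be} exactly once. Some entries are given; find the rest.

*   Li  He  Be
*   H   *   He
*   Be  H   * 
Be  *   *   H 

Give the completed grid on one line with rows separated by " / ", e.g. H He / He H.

H Li He Be / Li H Be He / He Be H Li / Be He Li H

(r1,c1) = H
(r2,c1) = Li
(r2,c3) = Be
(r3,c1) = He
(r3,c4) = Li
(r4,c2) = He
(r4,c3) = Li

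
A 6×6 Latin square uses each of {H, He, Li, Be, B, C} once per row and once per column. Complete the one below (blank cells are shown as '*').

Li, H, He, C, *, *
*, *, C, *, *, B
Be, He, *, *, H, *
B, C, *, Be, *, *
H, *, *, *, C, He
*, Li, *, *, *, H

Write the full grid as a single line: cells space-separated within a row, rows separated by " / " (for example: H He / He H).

Cell (r1,c6): row 1 has {H,He,Li,C}; column 6 has {H,He,B} → Be.
Cell (r2,c1): row 2 has {B,C}; column 1 has {H,Li,Be,B} → He.
Cell (r2,c2): row 2 has {He,B,C}; column 2 has {H,He,Li,C} → Be.
Cell (r2,c5): row 2 has {He,Be,B,C}; column 5 has {H,C} → Li.
Cell (r4,c5): row 4 has {Be,B,C}; column 5 has {H,Li,C} → He.
Cell (r4,c6): row 4 has {He,Be,B,C}; column 6 has {H,He,Be,B} → Li.
Cell (r5,c2): row 5 has {H,He,C}; column 2 has {H,He,Li,Be,C} → B.
Cell (r5,c4): row 5 has {H,He,B,C}; column 4 has {Be,C} → Li.
Cell (r6,c1): row 6 has {H,Li}; column 1 has {H,He,Li,Be,B} → C.
Cell (r1,c5): row 1 has {H,He,Li,Be,C}; column 5 has {H,He,Li,C} → B.
Cell (r2,c4): row 2 has {He,Li,Be,B,C}; column 4 has {Li,Be,C} → H.
Cell (r3,c4): row 3 has {H,He,Be}; column 4 has {H,Li,Be,C} → B.
Cell (r3,c6): row 3 has {H,He,Be,B}; column 6 has {H,He,Li,Be,B} → C.
Cell (r4,c3): row 4 has {He,Li,Be,B,C}; column 3 has {He,C} → H.
Cell (r5,c3): row 5 has {H,He,Li,B,C}; column 3 has {H,He,C} → Be.
Cell (r6,c3): row 6 has {H,Li,C}; column 3 has {H,He,Be,C} → B.
Cell (r6,c4): row 6 has {H,Li,B,C}; column 4 has {H,Li,Be,B,C} → He.
Cell (r6,c5): row 6 has {H,He,Li,B,C}; column 5 has {H,He,Li,B,C} → Be.
Cell (r3,c3): row 3 has {H,He,Be,B,C}; column 3 has {H,He,Be,B,C} → Li.

Li H He C B Be / He Be C H Li B / Be He Li B H C / B C H Be He Li / H B Be Li C He / C Li B He Be H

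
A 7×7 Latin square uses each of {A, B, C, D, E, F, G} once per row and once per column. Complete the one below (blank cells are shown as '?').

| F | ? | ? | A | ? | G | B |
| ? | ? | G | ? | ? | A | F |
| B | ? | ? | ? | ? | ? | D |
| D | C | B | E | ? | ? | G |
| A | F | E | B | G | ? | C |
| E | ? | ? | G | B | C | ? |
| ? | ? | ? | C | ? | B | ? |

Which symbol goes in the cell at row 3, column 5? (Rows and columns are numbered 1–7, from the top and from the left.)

C

(r2,c1): row 2 has {A,F,G}; column 1 has {A,B,D,E,F}, so it must be C.
(r2,c4): row 2 has {A,C,F,G}; column 4 has {A,B,C,E,G}, so it must be D.
(r2,c5): row 2 has {A,C,D,F,G}; column 5 has {B,G}, so it must be E.
(r3,c4): row 3 has {B,D}; column 4 has {A,B,C,D,E,G}, so it must be F.
(r3,c6): row 3 has {B,D,F}; column 6 has {A,B,C,G}, so it must be E.
(r4,c6): row 4 has {B,C,D,E,G}; column 6 has {A,B,C,E,G}, so it must be F.
(r5,c6): row 5 has {A,B,C,E,F,G}; column 6 has {A,B,C,E,F,G}, so it must be D.
(r6,c7): row 6 has {B,C,E,G}; column 7 has {B,C,D,F,G}, so it must be A.
(r7,c1): row 7 has {B,C}; column 1 has {A,B,C,D,E,F}, so it must be G.
(r7,c7): row 7 has {B,C,G}; column 7 has {A,B,C,D,F,G}, so it must be E.
(r2,c2): row 2 has {A,C,D,E,F,G}; column 2 has {C,F}, so it must be B.
(r4,c5): row 4 has {B,C,D,E,F,G}; column 5 has {B,E,G}, so it must be A.
(r6,c2): row 6 has {A,B,C,E,G}; column 2 has {B,C,F}, so it must be D.
(r6,c3): row 6 has {A,B,C,D,E,G}; column 3 has {B,E,G}, so it must be F.
(r7,c2): row 7 has {B,C,E,G}; column 2 has {B,C,D,F}, so it must be A.
(r7,c3): row 7 has {A,B,C,E,G}; column 3 has {B,E,F,G}, so it must be D.
(r7,c5): row 7 has {A,B,C,D,E,G}; column 5 has {A,B,E,G}, so it must be F.
(r1,c2): row 1 has {A,B,F,G}; column 2 has {A,B,C,D,F}, so it must be E.
(r1,c3): row 1 has {A,B,E,F,G}; column 3 has {B,D,E,F,G}, so it must be C.
(r1,c5): row 1 has {A,B,C,E,F,G}; column 5 has {A,B,E,F,G}, so it must be D.
(r3,c2): row 3 has {B,D,E,F}; column 2 has {A,B,C,D,E,F}, so it must be G.
(r3,c3): row 3 has {B,D,E,F,G}; column 3 has {B,C,D,E,F,G}, so it must be A.
(r3,c5): row 3 has {A,B,D,E,F,G}; column 5 has {A,B,D,E,F,G}, so it must be C.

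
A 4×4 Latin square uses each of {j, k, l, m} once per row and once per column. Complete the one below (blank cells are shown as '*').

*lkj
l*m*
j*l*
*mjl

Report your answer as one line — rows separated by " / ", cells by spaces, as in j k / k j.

m l k j / l j m k / j k l m / k m j l

Cell (r1,c1): row 1 has {j,k,l}; column 1 has {j,l} → m.
Cell (r2,c4): row 2 has {l,m}; column 4 has {j,l} → k.
Cell (r3,c2): row 3 has {j,l}; column 2 has {l,m} → k.
Cell (r3,c4): row 3 has {j,k,l}; column 4 has {j,k,l} → m.
Cell (r4,c1): row 4 has {j,l,m}; column 1 has {j,l,m} → k.
Cell (r2,c2): row 2 has {k,l,m}; column 2 has {k,l,m} → j.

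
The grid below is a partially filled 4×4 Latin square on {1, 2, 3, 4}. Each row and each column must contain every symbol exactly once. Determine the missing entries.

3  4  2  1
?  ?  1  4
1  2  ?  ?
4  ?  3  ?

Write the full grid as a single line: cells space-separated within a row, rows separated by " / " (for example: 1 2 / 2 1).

3 4 2 1 / 2 3 1 4 / 1 2 4 3 / 4 1 3 2

(r2,c1) = 2
(r2,c2) = 3
(r3,c3) = 4
(r3,c4) = 3
(r4,c2) = 1
(r4,c4) = 2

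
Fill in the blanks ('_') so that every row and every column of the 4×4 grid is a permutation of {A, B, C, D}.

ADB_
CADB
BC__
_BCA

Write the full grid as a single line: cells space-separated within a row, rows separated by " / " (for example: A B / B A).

A D B C / C A D B / B C A D / D B C A

(r1,c4): row 1 has {A,B,D}; column 4 has {A,B}, so it must be C.
(r3,c3): row 3 has {B,C}; column 3 has {B,C,D}, so it must be A.
(r3,c4): row 3 has {A,B,C}; column 4 has {A,B,C}, so it must be D.
(r4,c1): row 4 has {A,B,C}; column 1 has {A,B,C}, so it must be D.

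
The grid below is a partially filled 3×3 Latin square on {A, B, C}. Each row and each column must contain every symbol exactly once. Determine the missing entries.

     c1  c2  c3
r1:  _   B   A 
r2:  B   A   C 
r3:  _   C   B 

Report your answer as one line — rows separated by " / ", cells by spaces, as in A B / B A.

At row 1, column 1: row 1 has {A,B}; column 1 has {B}; that leaves C.
At row 3, column 1: row 3 has {B,C}; column 1 has {B,C}; that leaves A.

C B A / B A C / A C B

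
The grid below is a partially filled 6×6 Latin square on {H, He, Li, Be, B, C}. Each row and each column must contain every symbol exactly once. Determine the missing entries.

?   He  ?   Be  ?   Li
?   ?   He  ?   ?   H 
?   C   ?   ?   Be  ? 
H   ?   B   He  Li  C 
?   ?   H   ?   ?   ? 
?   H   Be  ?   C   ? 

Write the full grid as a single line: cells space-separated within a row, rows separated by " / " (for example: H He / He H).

Cell (r1,c3): row 1 has {He,Li,Be}; column 3 has {H,He,Be,B} → C.
Cell (r2,c5): row 2 has {H,He}; column 5 has {Li,Be,C} → B.
Cell (r3,c3): row 3 has {Be,C}; column 3 has {H,He,Be,B,C} → Li.
Cell (r4,c2): row 4 has {H,He,Li,B,C}; column 2 has {H,He,C} → Be.
Cell (r5,c5): row 5 has {H}; column 5 has {Li,Be,B,C} → He.
Cell (r1,c1): row 1 has {He,Li,Be,C}; column 1 has {H} → B.
Cell (r1,c5): row 1 has {He,Li,Be,B,C}; column 5 has {He,Li,Be,B,C} → H.
Cell (r2,c2): row 2 has {H,He,B}; column 2 has {H,He,Be,C} → Li.
Cell (r2,c4): row 2 has {H,He,Li,B}; column 4 has {He,Be} → C.
Cell (r3,c1): row 3 has {Li,Be,C}; column 1 has {H,B} → He.
Cell (r3,c6): row 3 has {He,Li,Be,C}; column 6 has {H,Li,C} → B.
Cell (r5,c2): row 5 has {H,He}; column 2 has {H,He,Li,Be,C} → B.
Cell (r5,c4): row 5 has {H,He,B}; column 4 has {He,Be,C} → Li.
Cell (r5,c6): row 5 has {H,He,Li,B}; column 6 has {H,Li,B,C} → Be.
Cell (r6,c1): row 6 has {H,Be,C}; column 1 has {H,He,B} → Li.
Cell (r6,c4): row 6 has {H,Li,Be,C}; column 4 has {He,Li,Be,C} → B.
Cell (r6,c6): row 6 has {H,Li,Be,B,C}; column 6 has {H,Li,Be,B,C} → He.
Cell (r2,c1): row 2 has {H,He,Li,B,C}; column 1 has {H,He,Li,B} → Be.
Cell (r3,c4): row 3 has {He,Li,Be,B,C}; column 4 has {He,Li,Be,B,C} → H.
Cell (r5,c1): row 5 has {H,He,Li,Be,B}; column 1 has {H,He,Li,Be,B} → C.

B He C Be H Li / Be Li He C B H / He C Li H Be B / H Be B He Li C / C B H Li He Be / Li H Be B C He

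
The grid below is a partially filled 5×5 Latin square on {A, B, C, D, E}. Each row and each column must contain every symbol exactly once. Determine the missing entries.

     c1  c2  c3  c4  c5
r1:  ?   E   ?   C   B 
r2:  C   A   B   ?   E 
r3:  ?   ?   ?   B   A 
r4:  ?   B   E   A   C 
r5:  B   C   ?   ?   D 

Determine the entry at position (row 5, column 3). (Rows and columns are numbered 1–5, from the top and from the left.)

A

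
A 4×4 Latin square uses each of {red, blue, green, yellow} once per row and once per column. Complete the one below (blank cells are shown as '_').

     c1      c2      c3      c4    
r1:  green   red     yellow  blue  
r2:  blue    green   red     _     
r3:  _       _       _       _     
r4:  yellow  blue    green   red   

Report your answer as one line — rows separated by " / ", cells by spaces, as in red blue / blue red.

green red yellow blue / blue green red yellow / red yellow blue green / yellow blue green red

(r2,c4) = yellow
(r3,c1) = red
(r3,c2) = yellow
(r3,c3) = blue
(r3,c4) = green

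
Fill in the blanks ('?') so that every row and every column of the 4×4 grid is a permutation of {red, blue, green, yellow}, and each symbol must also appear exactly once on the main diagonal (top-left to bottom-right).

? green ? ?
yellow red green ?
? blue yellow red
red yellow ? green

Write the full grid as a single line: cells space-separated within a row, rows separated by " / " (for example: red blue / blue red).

blue green red yellow / yellow red green blue / green blue yellow red / red yellow blue green

row 1 has {green}; column 1 has {red,yellow}; the diagonal has {red,green,yellow} — only blue is left for (r1,c1).
row 1 has {blue,green}; column 3 has {green,yellow} — only red is left for (r1,c3).
row 1 has {red,blue,green}; column 4 has {red,green} — only yellow is left for (r1,c4).
row 2 has {red,green,yellow}; column 4 has {red,green,yellow} — only blue is left for (r2,c4).
row 3 has {red,blue,yellow}; column 1 has {red,blue,yellow} — only green is left for (r3,c1).
row 4 has {red,green,yellow}; column 3 has {red,green,yellow} — only blue is left for (r4,c3).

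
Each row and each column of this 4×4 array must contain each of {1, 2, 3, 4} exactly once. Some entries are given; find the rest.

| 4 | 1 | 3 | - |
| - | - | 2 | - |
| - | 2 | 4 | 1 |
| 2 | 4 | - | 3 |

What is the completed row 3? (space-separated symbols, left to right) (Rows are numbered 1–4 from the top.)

row 1 has {1,3,4}; column 4 has {1,3} — only 2 is left for (r1,c4).
row 2 has {2}; column 2 has {1,2,4} — only 3 is left for (r2,c2).
row 2 has {2,3}; column 4 has {1,2,3} — only 4 is left for (r2,c4).
row 3 has {1,2,4}; column 1 has {2,4} — only 3 is left for (r3,c1).

3 2 4 1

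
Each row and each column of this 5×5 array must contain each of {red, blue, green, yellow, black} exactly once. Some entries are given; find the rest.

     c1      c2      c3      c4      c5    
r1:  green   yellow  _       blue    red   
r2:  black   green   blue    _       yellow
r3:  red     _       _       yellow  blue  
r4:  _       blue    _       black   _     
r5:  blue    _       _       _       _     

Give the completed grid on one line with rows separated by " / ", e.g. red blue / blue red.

green yellow black blue red / black green blue red yellow / red black green yellow blue / yellow blue red black green / blue red yellow green black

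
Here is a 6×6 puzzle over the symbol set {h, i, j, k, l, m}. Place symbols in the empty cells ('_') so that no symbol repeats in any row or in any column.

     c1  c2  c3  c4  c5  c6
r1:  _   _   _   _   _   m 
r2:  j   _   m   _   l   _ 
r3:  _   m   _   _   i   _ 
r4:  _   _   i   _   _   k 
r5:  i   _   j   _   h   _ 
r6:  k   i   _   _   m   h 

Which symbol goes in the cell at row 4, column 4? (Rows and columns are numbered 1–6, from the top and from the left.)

h

(r2,c6) = i
(r4,c5) = j
(r5,c6) = l
(r6,c3) = l
(r6,c4) = j
(r1,c5) = k
(r3,c6) = j
(r5,c2) = k
(r5,c4) = m
(r1,c3) = h
(r2,c2) = h
(r2,c4) = k
(r3,c3) = k
(r4,c2) = l
(r4,c4) = h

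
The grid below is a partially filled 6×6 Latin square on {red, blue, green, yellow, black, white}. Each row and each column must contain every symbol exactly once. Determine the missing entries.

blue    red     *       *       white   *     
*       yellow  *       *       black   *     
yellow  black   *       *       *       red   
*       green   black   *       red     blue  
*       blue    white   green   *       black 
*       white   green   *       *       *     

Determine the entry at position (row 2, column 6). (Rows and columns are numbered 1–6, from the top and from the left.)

white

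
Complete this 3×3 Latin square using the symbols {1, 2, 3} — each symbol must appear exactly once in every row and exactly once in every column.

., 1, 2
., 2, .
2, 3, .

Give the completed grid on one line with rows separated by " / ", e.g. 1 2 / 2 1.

3 1 2 / 1 2 3 / 2 3 1

(r1,c1) = 3
(r2,c1) = 1
(r2,c3) = 3
(r3,c3) = 1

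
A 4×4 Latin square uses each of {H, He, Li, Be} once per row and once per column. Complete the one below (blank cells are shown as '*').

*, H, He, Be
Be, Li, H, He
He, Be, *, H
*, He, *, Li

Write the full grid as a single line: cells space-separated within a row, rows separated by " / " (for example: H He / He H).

Li H He Be / Be Li H He / He Be Li H / H He Be Li

(r1,c1) = Li
(r3,c3) = Li
(r4,c1) = H
(r4,c3) = Be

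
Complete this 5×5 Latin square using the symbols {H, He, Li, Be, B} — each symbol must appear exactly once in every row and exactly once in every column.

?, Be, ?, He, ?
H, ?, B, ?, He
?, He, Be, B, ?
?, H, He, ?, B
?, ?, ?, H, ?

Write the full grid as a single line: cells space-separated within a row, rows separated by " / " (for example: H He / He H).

B Be H He Li / H Li B Be He / Li He Be B H / Be H He Li B / He B Li H Be

(r2,c2) = Li
(r2,c4) = Be
(r3,c1) = Li
(r3,c5) = H
(r4,c1) = Be
(r4,c4) = Li
(r5,c2) = B
(r5,c3) = Li
(r5,c5) = Be
(r1,c1) = B
(r1,c3) = H
(r1,c5) = Li
(r5,c1) = He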